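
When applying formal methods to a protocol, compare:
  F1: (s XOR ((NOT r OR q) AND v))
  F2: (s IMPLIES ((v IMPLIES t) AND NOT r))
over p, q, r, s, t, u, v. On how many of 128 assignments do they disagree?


F1 = (s XOR ((NOT r OR q) AND v))
F2 = (s IMPLIES ((v IMPLIES t) AND NOT r))
Evaluate both on each of 128 rows (bits = p,q,r,s,t,u,v):
  row 0 [0000000]: F1=0 F2=1 (differ) -> 1
  row 1 [0000001]: F1=1 F2=1 -> 0
  row 2 [0000010]: F1=0 F2=1 (differ) -> 1
  row 3 [0000011]: F1=1 F2=1 -> 0
  row 4 [0000100]: F1=0 F2=1 (differ) -> 1
  (every remaining row is evaluated the same way; all 128 results are listed next)
Full result column, 8 rows per line (p,q,r,s fixed per line; t,u,v runs 000..111 left to right):
  rows 0-7 [p,q,r,s=0000]: 10101010  (ones: 4)
  rows 8-15 [p,q,r,s=0001]: 00000101  (ones: 2)
  rows 16-23 [p,q,r,s=0010]: 11111111  (ones: 8)
  rows 24-31 [p,q,r,s=0011]: 11111111  (ones: 8)
  rows 32-39 [p,q,r,s=0100]: 10101010  (ones: 4)
  rows 40-47 [p,q,r,s=0101]: 00000101  (ones: 2)
  rows 48-55 [p,q,r,s=0110]: 10101010  (ones: 4)
  rows 56-63 [p,q,r,s=0111]: 10101010  (ones: 4)
  rows 64-71 [p,q,r,s=1000]: 10101010  (ones: 4)
  rows 72-79 [p,q,r,s=1001]: 00000101  (ones: 2)
  rows 80-87 [p,q,r,s=1010]: 11111111  (ones: 8)
  rows 88-95 [p,q,r,s=1011]: 11111111  (ones: 8)
  rows 96-103 [p,q,r,s=1100]: 10101010  (ones: 4)
  rows 104-111 [p,q,r,s=1101]: 00000101  (ones: 2)
  rows 112-119 [p,q,r,s=1110]: 10101010  (ones: 4)
  rows 120-127 [p,q,r,s=1111]: 10101010  (ones: 4)
Disagreements = 4+2+8+8+4+2+4+4+4+2+8+8+4+2+4+4 = 72

72


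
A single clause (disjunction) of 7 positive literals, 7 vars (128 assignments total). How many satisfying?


Step 1: Total=2^7=128
Step 2: Unsat when all 7 false: 2^0=1
Step 3: Sat=128-1=127

127


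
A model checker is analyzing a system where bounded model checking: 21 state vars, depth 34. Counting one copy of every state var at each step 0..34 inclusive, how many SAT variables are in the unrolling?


BMC unrolls to depth k, creating one copy of each state var for steps 0..k.
Step count = 34 + 1 = 35 (steps 0 through 34)
Vars per step = 21
Total = 21 * 35 = 735

735


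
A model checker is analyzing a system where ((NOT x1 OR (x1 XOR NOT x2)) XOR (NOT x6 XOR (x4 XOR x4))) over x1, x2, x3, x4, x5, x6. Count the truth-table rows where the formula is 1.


Formula: ((NOT x1 OR (x1 XOR NOT x2)) XOR (NOT x6 XOR (x4 XOR x4))) over 6 vars (64 rows)
Evaluate each row (x1, x2, x3, x4, x5, x6 as bits, MSB first):
  row 0 [000000]: ((NOT 0 OR (0 XOR NOT 0)) XOR (NOT 0 XOR (0 XOR 0))) -> 0
  row 1 [000001]: ((NOT 0 OR (0 XOR NOT 0)) XOR (NOT 1 XOR (0 XOR 0))) -> 1
  row 2 [000010]: ((NOT 0 OR (0 XOR NOT 0)) XOR (NOT 0 XOR (0 XOR 0))) -> 0
  row 3 [000011]: ((NOT 0 OR (0 XOR NOT 0)) XOR (NOT 1 XOR (0 XOR 0))) -> 1
  row 4 [000100]: ((NOT 0 OR (0 XOR NOT 0)) XOR (NOT 0 XOR (1 XOR 1))) -> 0
  (every remaining row is evaluated the same way; all 64 results are listed next)
Full result column, 8 rows per line (x1,x2,x3 fixed per line; x4,x5,x6 runs 000..111 left to right):
  rows 0-7 [x1,x2,x3=000]: 01010101  (ones: 4)
  rows 8-15 [x1,x2,x3=001]: 01010101  (ones: 4)
  rows 16-23 [x1,x2,x3=010]: 01010101  (ones: 4)
  rows 24-31 [x1,x2,x3=011]: 01010101  (ones: 4)
  rows 32-39 [x1,x2,x3=100]: 10101010  (ones: 4)
  rows 40-47 [x1,x2,x3=101]: 10101010  (ones: 4)
  rows 48-55 [x1,x2,x3=110]: 01010101  (ones: 4)
  rows 56-63 [x1,x2,x3=111]: 01010101  (ones: 4)
Count of 1-rows = 4+4+4+4+4+4+4+4 = 32

32


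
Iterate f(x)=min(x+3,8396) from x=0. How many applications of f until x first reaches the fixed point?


Step 1: x=0, cap=8396, increment=3
Step 2: x grows by 3 each step until capped at 8396; fixed point is x=8396
Step 3: iterations = ceil(8396/3) = 2799

2799


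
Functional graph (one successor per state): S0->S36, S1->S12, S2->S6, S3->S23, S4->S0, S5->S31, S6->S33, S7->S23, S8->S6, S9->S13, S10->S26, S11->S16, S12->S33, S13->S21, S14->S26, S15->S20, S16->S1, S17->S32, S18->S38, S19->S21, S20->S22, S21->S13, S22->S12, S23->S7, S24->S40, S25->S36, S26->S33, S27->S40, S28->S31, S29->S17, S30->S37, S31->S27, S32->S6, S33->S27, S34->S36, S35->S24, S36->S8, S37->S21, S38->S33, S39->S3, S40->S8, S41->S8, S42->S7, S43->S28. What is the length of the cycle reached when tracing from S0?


Trace from S0 until a state repeats:
  S0 -> S36 -> S8 -> S6 -> S33 -> S27 -> S40 -> S8
S8 first seen at step 2, revisited at step 7.
Cycle length = 7 - 2 = 5

5


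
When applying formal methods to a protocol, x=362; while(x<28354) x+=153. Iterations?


Step 1: x goes from 362 toward 28354 by 153; the body runs while x<28354, so iterations = ceil((bound-start)/step)
Step 2: Distance=27992
Step 3: ceil(27992/153)=183

183


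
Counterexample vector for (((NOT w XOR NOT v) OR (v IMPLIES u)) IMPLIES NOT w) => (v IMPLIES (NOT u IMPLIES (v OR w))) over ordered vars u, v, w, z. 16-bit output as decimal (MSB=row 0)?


F1 = (((NOT w XOR NOT v) OR (v IMPLIES u)) IMPLIES NOT w)
F2 = (v IMPLIES (NOT u IMPLIES (v OR w)))
Counterexample to F1=>F2 is where F1=1 and F2=0.
Evaluate each row (bits = u,v,w,z, MSB first):
  row 0 [0000]: F1=1 F2=1 -> F1&~F2 -> 0
  row 1 [0001]: F1=1 F2=1 -> F1&~F2 -> 0
  row 2 [0010]: F1=0 F2=1 -> F1&~F2 -> 0
  row 3 [0011]: F1=0 F2=1 -> F1&~F2 -> 0
  row 4 [0100]: F1=1 F2=1 -> F1&~F2 -> 0
  row 5 [0101]: F1=1 F2=1 -> F1&~F2 -> 0
  row 6 [0110]: F1=1 F2=1 -> F1&~F2 -> 0
  row 7 [0111]: F1=1 F2=1 -> F1&~F2 -> 0
  row 8 [1000]: F1=1 F2=1 -> F1&~F2 -> 0
  row 9 [1001]: F1=1 F2=1 -> F1&~F2 -> 0
  row 10 [1010]: F1=0 F2=1 -> F1&~F2 -> 0
  row 11 [1011]: F1=0 F2=1 -> F1&~F2 -> 0
  row 12 [1100]: F1=1 F2=1 -> F1&~F2 -> 0
  row 13 [1101]: F1=1 F2=1 -> F1&~F2 -> 0
  row 14 [1110]: F1=0 F2=1 -> F1&~F2 -> 0
  row 15 [1111]: F1=0 F2=1 -> F1&~F2 -> 0
Full result column, 4 rows per line (u,v fixed per line; w,z runs 00..11 left to right):
  rows 0-3 [u,v=00]: 0000  = hex 0
  rows 4-7 [u,v=01]: 0000  = hex 0
  rows 8-11 [u,v=10]: 0000  = hex 0
  rows 12-15 [u,v=11]: 0000  = hex 0
Counterexample vector (row 0 .. row 15) = 0000000000000000
Output column grouped in 4s = 0000 0000 0000 0000 = 0x0000
Convert to decimal digit by digit (value = value*16 + digit):
  0 -> 0
  0*16 + 0 = 0
  0*16 + 0 = 0
  0*16 + 0 = 0
Decimal = 0

0


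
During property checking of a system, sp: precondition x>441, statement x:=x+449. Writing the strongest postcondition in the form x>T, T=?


Formula: sp(P, x:=E) = exists old_x. (x = E[old_x/x]) AND P[old_x/x] (old_x is the value of x before the assignment; eliminate old_x by solving x = E[old_x/x] for old_x)
Step 1: Precondition P: x>441, i.e. old_x > 441
Step 2: Assignment gives x = old_x + 449, so old_x = x - 449
Step 3: Substitute into P: x - 449 > 441
Step 4: Simplify: x > 441+449 = 890

890


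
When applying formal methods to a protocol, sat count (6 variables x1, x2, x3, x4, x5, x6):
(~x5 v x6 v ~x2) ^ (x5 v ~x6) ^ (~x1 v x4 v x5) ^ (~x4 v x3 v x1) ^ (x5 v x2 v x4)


CNF with 5 clauses over 6 vars (64 assignments).
An assignment satisfies CNF iff every clause has >=1 true literal.
Check each row (bits = x1,x2,x3,x4,x5,x6; clause T/F shown):
  row 0 [000000]: clauses=TTTTF -> 0
  row 1 [000001]: clauses=TFTTF -> 0
  row 2 [000010]: clauses=TTTTT -> 1
  row 3 [000011]: clauses=TTTTT -> 1
  row 4 [000100]: clauses=TTTFT -> 0
  (every remaining row is evaluated the same way; all 64 results are listed next)
Full result column, 8 rows per line (x1,x2,x3 fixed per line; x4,x5,x6 runs 000..111 left to right):
  rows 0-7 [x1,x2,x3=000]: 00110000  (ones: 2)
  rows 8-15 [x1,x2,x3=001]: 00111011  (ones: 5)
  rows 16-23 [x1,x2,x3=010]: 10010000  (ones: 2)
  rows 24-31 [x1,x2,x3=011]: 10011001  (ones: 4)
  rows 32-39 [x1,x2,x3=100]: 00111011  (ones: 5)
  rows 40-47 [x1,x2,x3=101]: 00111011  (ones: 5)
  rows 48-55 [x1,x2,x3=110]: 00011001  (ones: 3)
  rows 56-63 [x1,x2,x3=111]: 00011001  (ones: 3)
Satisfying assignments = 2+5+2+4+5+5+3+3 = 29

29


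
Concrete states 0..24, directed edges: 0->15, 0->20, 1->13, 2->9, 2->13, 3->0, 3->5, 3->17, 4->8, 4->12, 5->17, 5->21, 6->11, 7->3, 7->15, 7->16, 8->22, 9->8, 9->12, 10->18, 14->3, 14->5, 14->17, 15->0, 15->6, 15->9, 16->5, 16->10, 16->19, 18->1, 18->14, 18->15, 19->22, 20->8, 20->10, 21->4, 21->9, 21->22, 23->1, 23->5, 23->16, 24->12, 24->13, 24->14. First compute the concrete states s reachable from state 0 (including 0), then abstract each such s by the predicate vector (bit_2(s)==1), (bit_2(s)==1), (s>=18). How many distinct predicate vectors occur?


BFS from 0:
Concrete reachable: {0, 1, 3, 4, 5, 6, 8, 9, 10, 11, 12, 13, 14, 15, 17, 18, 20, 21, 22}
Abstract via predicates (bit_2(s)==1), (bit_2(s)==1), (s>=18):
  (0,0,0) <- {0, 1, 3, 8, 9, 10, 11, 17}
  (0,0,1) <- {18}
  (1,1,0) <- {4, 5, 6, 12, 13, 14, 15}
  (1,1,1) <- {20, 21, 22}
Distinct abstract states = 4

4


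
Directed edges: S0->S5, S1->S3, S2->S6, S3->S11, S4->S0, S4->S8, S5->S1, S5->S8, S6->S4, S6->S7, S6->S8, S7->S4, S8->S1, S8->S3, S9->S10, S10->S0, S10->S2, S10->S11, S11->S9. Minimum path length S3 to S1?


BFS layer-by-layer from S3:
  dist 0: {S3}
  dist 1: {S11}
  dist 2: {S9}
  dist 3: {S10}
  dist 4: {S0, S2}
  dist 5: {S5, S6}
  dist 6: {S1, S4, S7, S8}
  -> S1 reached at distance 6
Shortest path length = 6

6


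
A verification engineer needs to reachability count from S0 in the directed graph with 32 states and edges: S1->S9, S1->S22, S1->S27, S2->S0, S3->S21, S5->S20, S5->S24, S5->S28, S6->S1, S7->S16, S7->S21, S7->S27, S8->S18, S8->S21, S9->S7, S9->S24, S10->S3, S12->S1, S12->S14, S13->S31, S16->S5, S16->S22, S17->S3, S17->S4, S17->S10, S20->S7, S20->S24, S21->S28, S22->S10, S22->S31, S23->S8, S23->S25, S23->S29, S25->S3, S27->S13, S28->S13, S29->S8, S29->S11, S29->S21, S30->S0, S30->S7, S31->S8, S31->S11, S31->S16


BFS from S0:
  layer 0: {S0}
Reachable set: {S0}
Count = 1

1


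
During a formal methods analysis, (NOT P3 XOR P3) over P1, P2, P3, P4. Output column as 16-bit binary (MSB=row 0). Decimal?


Formula: (NOT P3 XOR P3) over P1, P2, P3, P4 (16 rows)
Evaluate each row (bits = P1,P2,P3,P4, MSB first):
  row 0 [0000]: (NOT 0 XOR 0) -> 1
  row 1 [0001]: (NOT 0 XOR 0) -> 1
  row 2 [0010]: (NOT 1 XOR 1) -> 1
  row 3 [0011]: (NOT 1 XOR 1) -> 1
  row 4 [0100]: (NOT 0 XOR 0) -> 1
  row 5 [0101]: (NOT 0 XOR 0) -> 1
  row 6 [0110]: (NOT 1 XOR 1) -> 1
  row 7 [0111]: (NOT 1 XOR 1) -> 1
  row 8 [1000]: (NOT 0 XOR 0) -> 1
  row 9 [1001]: (NOT 0 XOR 0) -> 1
  row 10 [1010]: (NOT 1 XOR 1) -> 1
  row 11 [1011]: (NOT 1 XOR 1) -> 1
  row 12 [1100]: (NOT 0 XOR 0) -> 1
  row 13 [1101]: (NOT 0 XOR 0) -> 1
  row 14 [1110]: (NOT 1 XOR 1) -> 1
  row 15 [1111]: (NOT 1 XOR 1) -> 1
Full result column, 4 rows per line (P1,P2 fixed per line; P3,P4 runs 00..11 left to right):
  rows 0-3 [P1,P2=00]: 1111  = hex F
  rows 4-7 [P1,P2=01]: 1111  = hex F
  rows 8-11 [P1,P2=10]: 1111  = hex F
  rows 12-15 [P1,P2=11]: 1111  = hex F
Output column (row 0 .. row 15) = 1111111111111111
Output column grouped in 4s = 1111 1111 1111 1111 = 0xFFFF
Convert to decimal digit by digit (value = value*16 + digit):
  F -> 15
  15*16 + 15 (F) = 255
  255*16 + 15 (F) = 4095
  4095*16 + 15 (F) = 65535
Decimal = 65535

65535


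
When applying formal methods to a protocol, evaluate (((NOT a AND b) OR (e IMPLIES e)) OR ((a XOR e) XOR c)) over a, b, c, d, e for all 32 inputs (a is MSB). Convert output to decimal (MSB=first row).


Formula: (((NOT a AND b) OR (e IMPLIES e)) OR ((a XOR e) XOR c)) over a, b, c, d, e (32 rows)
Evaluate each row (bits = a,b,c,d,e, MSB first):
  row 0 [00000]: (((NOT 0 AND 0) OR (0 IMPLIES 0)) OR ((0 XOR 0) XOR 0)) -> 1
  row 1 [00001]: (((NOT 0 AND 0) OR (1 IMPLIES 1)) OR ((0 XOR 1) XOR 0)) -> 1
  row 2 [00010]: (((NOT 0 AND 0) OR (0 IMPLIES 0)) OR ((0 XOR 0) XOR 0)) -> 1
  row 3 [00011]: (((NOT 0 AND 0) OR (1 IMPLIES 1)) OR ((0 XOR 1) XOR 0)) -> 1
  row 4 [00100]: (((NOT 0 AND 0) OR (0 IMPLIES 0)) OR ((0 XOR 0) XOR 1)) -> 1
  row 5 [00101]: (((NOT 0 AND 0) OR (1 IMPLIES 1)) OR ((0 XOR 1) XOR 1)) -> 1
  row 6 [00110]: (((NOT 0 AND 0) OR (0 IMPLIES 0)) OR ((0 XOR 0) XOR 1)) -> 1
  row 7 [00111]: (((NOT 0 AND 0) OR (1 IMPLIES 1)) OR ((0 XOR 1) XOR 1)) -> 1
  row 8 [01000]: (((NOT 0 AND 1) OR (0 IMPLIES 0)) OR ((0 XOR 0) XOR 0)) -> 1
  row 9 [01001]: (((NOT 0 AND 1) OR (1 IMPLIES 1)) OR ((0 XOR 1) XOR 0)) -> 1
  row 10 [01010]: (((NOT 0 AND 1) OR (0 IMPLIES 0)) OR ((0 XOR 0) XOR 0)) -> 1
  row 11 [01011]: (((NOT 0 AND 1) OR (1 IMPLIES 1)) OR ((0 XOR 1) XOR 0)) -> 1
  row 12 [01100]: (((NOT 0 AND 1) OR (0 IMPLIES 0)) OR ((0 XOR 0) XOR 1)) -> 1
  row 13 [01101]: (((NOT 0 AND 1) OR (1 IMPLIES 1)) OR ((0 XOR 1) XOR 1)) -> 1
  row 14 [01110]: (((NOT 0 AND 1) OR (0 IMPLIES 0)) OR ((0 XOR 0) XOR 1)) -> 1
  row 15 [01111]: (((NOT 0 AND 1) OR (1 IMPLIES 1)) OR ((0 XOR 1) XOR 1)) -> 1
  row 16 [10000]: (((NOT 1 AND 0) OR (0 IMPLIES 0)) OR ((1 XOR 0) XOR 0)) -> 1
  row 17 [10001]: (((NOT 1 AND 0) OR (1 IMPLIES 1)) OR ((1 XOR 1) XOR 0)) -> 1
  row 18 [10010]: (((NOT 1 AND 0) OR (0 IMPLIES 0)) OR ((1 XOR 0) XOR 0)) -> 1
  row 19 [10011]: (((NOT 1 AND 0) OR (1 IMPLIES 1)) OR ((1 XOR 1) XOR 0)) -> 1
  row 20 [10100]: (((NOT 1 AND 0) OR (0 IMPLIES 0)) OR ((1 XOR 0) XOR 1)) -> 1
  row 21 [10101]: (((NOT 1 AND 0) OR (1 IMPLIES 1)) OR ((1 XOR 1) XOR 1)) -> 1
  row 22 [10110]: (((NOT 1 AND 0) OR (0 IMPLIES 0)) OR ((1 XOR 0) XOR 1)) -> 1
  row 23 [10111]: (((NOT 1 AND 0) OR (1 IMPLIES 1)) OR ((1 XOR 1) XOR 1)) -> 1
  row 24 [11000]: (((NOT 1 AND 1) OR (0 IMPLIES 0)) OR ((1 XOR 0) XOR 0)) -> 1
  row 25 [11001]: (((NOT 1 AND 1) OR (1 IMPLIES 1)) OR ((1 XOR 1) XOR 0)) -> 1
  row 26 [11010]: (((NOT 1 AND 1) OR (0 IMPLIES 0)) OR ((1 XOR 0) XOR 0)) -> 1
  row 27 [11011]: (((NOT 1 AND 1) OR (1 IMPLIES 1)) OR ((1 XOR 1) XOR 0)) -> 1
  row 28 [11100]: (((NOT 1 AND 1) OR (0 IMPLIES 0)) OR ((1 XOR 0) XOR 1)) -> 1
  row 29 [11101]: (((NOT 1 AND 1) OR (1 IMPLIES 1)) OR ((1 XOR 1) XOR 1)) -> 1
  row 30 [11110]: (((NOT 1 AND 1) OR (0 IMPLIES 0)) OR ((1 XOR 0) XOR 1)) -> 1
  row 31 [11111]: (((NOT 1 AND 1) OR (1 IMPLIES 1)) OR ((1 XOR 1) XOR 1)) -> 1
Full result column, 4 rows per line (a,b,c fixed per line; d,e runs 00..11 left to right):
  rows 0-3 [a,b,c=000]: 1111  = hex F
  rows 4-7 [a,b,c=001]: 1111  = hex F
  rows 8-11 [a,b,c=010]: 1111  = hex F
  rows 12-15 [a,b,c=011]: 1111  = hex F
  rows 16-19 [a,b,c=100]: 1111  = hex F
  rows 20-23 [a,b,c=101]: 1111  = hex F
  rows 24-27 [a,b,c=110]: 1111  = hex F
  rows 28-31 [a,b,c=111]: 1111  = hex F
Output column (row 0 .. row 31) = 11111111111111111111111111111111
Output column grouped in 4s = 1111 1111 1111 1111 1111 1111 1111 1111 = 0xFFFFFFFF
Convert to decimal digit by digit (value = value*16 + digit):
  F -> 15
  15*16 + 15 (F) = 255
  255*16 + 15 (F) = 4095
  4095*16 + 15 (F) = 65535
  65535*16 + 15 (F) = 1048575
  1048575*16 + 15 (F) = 16777215
  16777215*16 + 15 (F) = 268435455
  268435455*16 + 15 (F) = 4294967295
Decimal = 4294967295

4294967295


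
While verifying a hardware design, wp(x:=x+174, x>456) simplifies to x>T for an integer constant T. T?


Formula: wp(x:=E, P) = P[E/x] (substitute E for x in postcondition)
Step 1: Postcondition: x>456
Step 2: Substitute x+174 for x: x+174>456
Step 3: Solve for x: x > 456-174 = 282

282


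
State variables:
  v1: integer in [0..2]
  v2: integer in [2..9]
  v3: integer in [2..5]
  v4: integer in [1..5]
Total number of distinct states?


State space = product of domain sizes of all variables.
Domain sizes:
  v1 (integer in [0..2]): 3
  v2 (integer in [2..9]): 8
  v3 (integer in [2..5]): 4
  v4 (integer in [1..5]): 5
Product = 3 * 8 * 4 * 5 = 480

480


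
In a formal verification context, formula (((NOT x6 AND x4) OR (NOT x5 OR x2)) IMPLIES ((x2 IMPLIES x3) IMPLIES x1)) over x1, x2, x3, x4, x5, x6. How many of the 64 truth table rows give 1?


Formula: (((NOT x6 AND x4) OR (NOT x5 OR x2)) IMPLIES ((x2 IMPLIES x3) IMPLIES x1)) over 6 vars (64 rows)
Evaluate each row (x1, x2, x3, x4, x5, x6 as bits, MSB first):
  row 0 [000000]: (((NOT 0 AND 0) OR (NOT 0 OR 0)) IMPLIES ((0 IMPLIES 0) IMPLIES 0)) -> 0
  row 1 [000001]: (((NOT 1 AND 0) OR (NOT 0 OR 0)) IMPLIES ((0 IMPLIES 0) IMPLIES 0)) -> 0
  row 2 [000010]: (((NOT 0 AND 0) OR (NOT 1 OR 0)) IMPLIES ((0 IMPLIES 0) IMPLIES 0)) -> 1
  row 3 [000011]: (((NOT 1 AND 0) OR (NOT 1 OR 0)) IMPLIES ((0 IMPLIES 0) IMPLIES 0)) -> 1
  row 4 [000100]: (((NOT 0 AND 1) OR (NOT 0 OR 0)) IMPLIES ((0 IMPLIES 0) IMPLIES 0)) -> 0
  (every remaining row is evaluated the same way; all 64 results are listed next)
Full result column, 8 rows per line (x1,x2,x3 fixed per line; x4,x5,x6 runs 000..111 left to right):
  rows 0-7 [x1,x2,x3=000]: 00110001  (ones: 3)
  rows 8-15 [x1,x2,x3=001]: 00110001  (ones: 3)
  rows 16-23 [x1,x2,x3=010]: 11111111  (ones: 8)
  rows 24-31 [x1,x2,x3=011]: 00000000  (ones: 0)
  rows 32-39 [x1,x2,x3=100]: 11111111  (ones: 8)
  rows 40-47 [x1,x2,x3=101]: 11111111  (ones: 8)
  rows 48-55 [x1,x2,x3=110]: 11111111  (ones: 8)
  rows 56-63 [x1,x2,x3=111]: 11111111  (ones: 8)
Count of 1-rows = 3+3+8+0+8+8+8+8 = 46

46


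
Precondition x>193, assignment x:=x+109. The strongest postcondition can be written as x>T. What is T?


Formula: sp(P, x:=E) = exists old_x. (x = E[old_x/x]) AND P[old_x/x] (old_x is the value of x before the assignment; eliminate old_x by solving x = E[old_x/x] for old_x)
Step 1: Precondition P: x>193, i.e. old_x > 193
Step 2: Assignment gives x = old_x + 109, so old_x = x - 109
Step 3: Substitute into P: x - 109 > 193
Step 4: Simplify: x > 193+109 = 302

302


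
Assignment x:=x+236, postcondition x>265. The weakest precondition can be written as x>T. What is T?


Formula: wp(x:=E, P) = P[E/x] (substitute E for x in postcondition)
Step 1: Postcondition: x>265
Step 2: Substitute x+236 for x: x+236>265
Step 3: Solve for x: x > 265-236 = 29

29


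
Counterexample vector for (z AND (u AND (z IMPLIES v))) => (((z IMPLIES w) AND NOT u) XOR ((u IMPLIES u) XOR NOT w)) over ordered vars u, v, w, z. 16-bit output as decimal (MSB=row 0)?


F1 = (z AND (u AND (z IMPLIES v)))
F2 = (((z IMPLIES w) AND NOT u) XOR ((u IMPLIES u) XOR NOT w))
Counterexample to F1=>F2 is where F1=1 and F2=0.
Evaluate each row (bits = u,v,w,z, MSB first):
  row 0 [0000]: F1=0 F2=1 -> F1&~F2 -> 0
  row 1 [0001]: F1=0 F2=0 -> F1&~F2 -> 0
  row 2 [0010]: F1=0 F2=0 -> F1&~F2 -> 0
  row 3 [0011]: F1=0 F2=0 -> F1&~F2 -> 0
  row 4 [0100]: F1=0 F2=1 -> F1&~F2 -> 0
  row 5 [0101]: F1=0 F2=0 -> F1&~F2 -> 0
  row 6 [0110]: F1=0 F2=0 -> F1&~F2 -> 0
  row 7 [0111]: F1=0 F2=0 -> F1&~F2 -> 0
  row 8 [1000]: F1=0 F2=0 -> F1&~F2 -> 0
  row 9 [1001]: F1=0 F2=0 -> F1&~F2 -> 0
  row 10 [1010]: F1=0 F2=1 -> F1&~F2 -> 0
  row 11 [1011]: F1=0 F2=1 -> F1&~F2 -> 0
  row 12 [1100]: F1=0 F2=0 -> F1&~F2 -> 0
  row 13 [1101]: F1=1 F2=0 -> F1&~F2 -> 1
  row 14 [1110]: F1=0 F2=1 -> F1&~F2 -> 0
  row 15 [1111]: F1=1 F2=1 -> F1&~F2 -> 0
Full result column, 4 rows per line (u,v fixed per line; w,z runs 00..11 left to right):
  rows 0-3 [u,v=00]: 0000  = hex 0
  rows 4-7 [u,v=01]: 0000  = hex 0
  rows 8-11 [u,v=10]: 0000  = hex 0
  rows 12-15 [u,v=11]: 0100  = hex 4
Counterexample vector (row 0 .. row 15) = 0000000000000100
Output column grouped in 4s = 0000 0000 0000 0100 = 0x0004
Convert to decimal digit by digit (value = value*16 + digit):
  0 -> 0
  0*16 + 0 = 0
  0*16 + 0 = 0
  0*16 + 4 = 4
Decimal = 4

4


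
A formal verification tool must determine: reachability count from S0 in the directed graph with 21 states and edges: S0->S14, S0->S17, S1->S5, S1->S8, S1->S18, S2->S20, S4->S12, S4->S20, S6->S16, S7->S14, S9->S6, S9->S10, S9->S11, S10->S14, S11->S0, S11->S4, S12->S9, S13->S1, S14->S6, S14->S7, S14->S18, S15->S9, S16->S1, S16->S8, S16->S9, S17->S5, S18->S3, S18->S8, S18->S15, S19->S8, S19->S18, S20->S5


BFS from S0:
  layer 0: {S0}
  layer 1: {S14, S17}
  layer 2: {S5, S6, S7, S18}
  layer 3: {S3, S8, S15, S16}
  layer 4: {S1, S9}
  layer 5: {S10, S11}
  layer 6: {S4}
  layer 7: {S12, S20}
Reachable set: {S0, S1, S3, S4, S5, S6, S7, S8, S9, S10, S11, S12, S14, S15, S16, S17, S18, S20}
Count = 18

18


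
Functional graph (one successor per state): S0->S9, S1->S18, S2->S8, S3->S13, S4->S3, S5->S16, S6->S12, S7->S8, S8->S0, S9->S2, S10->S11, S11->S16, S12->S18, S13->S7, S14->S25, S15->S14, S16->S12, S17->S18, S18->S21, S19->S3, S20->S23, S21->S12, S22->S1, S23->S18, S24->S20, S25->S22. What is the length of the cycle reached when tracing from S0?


Trace from S0 until a state repeats:
  S0 -> S9 -> S2 -> S8 -> S0
S0 first seen at step 0, revisited at step 4.
Cycle length = 4 - 0 = 4

4


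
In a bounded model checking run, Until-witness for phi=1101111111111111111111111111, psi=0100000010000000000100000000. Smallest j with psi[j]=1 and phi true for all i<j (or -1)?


(phi U psi) at 0: need smallest j with psi[j]=1 and phi[i]=1 for all i in [0,j).
Scan from step 0:
  step 0: phi=1, psi=0 -> continue
  step 1: psi=1 and phi held for [0,1) -> witness found
Witness step = 1

1


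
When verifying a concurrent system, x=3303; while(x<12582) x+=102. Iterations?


Step 1: x goes from 3303 toward 12582 by 102; the body runs while x<12582, so iterations = ceil((bound-start)/step)
Step 2: Distance=9279
Step 3: ceil(9279/102)=91

91


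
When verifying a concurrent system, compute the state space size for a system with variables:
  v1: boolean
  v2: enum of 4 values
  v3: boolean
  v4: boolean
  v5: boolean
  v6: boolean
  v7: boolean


State space = product of domain sizes of all variables.
Domain sizes:
  v1 (boolean): 2
  v2 (enum of 4 values): 4
  v3 (boolean): 2
  v4 (boolean): 2
  v5 (boolean): 2
  v6 (boolean): 2
  v7 (boolean): 2
Product = 2 * 4 * 2 * 2 * 2 * 2 * 2 = 256

256


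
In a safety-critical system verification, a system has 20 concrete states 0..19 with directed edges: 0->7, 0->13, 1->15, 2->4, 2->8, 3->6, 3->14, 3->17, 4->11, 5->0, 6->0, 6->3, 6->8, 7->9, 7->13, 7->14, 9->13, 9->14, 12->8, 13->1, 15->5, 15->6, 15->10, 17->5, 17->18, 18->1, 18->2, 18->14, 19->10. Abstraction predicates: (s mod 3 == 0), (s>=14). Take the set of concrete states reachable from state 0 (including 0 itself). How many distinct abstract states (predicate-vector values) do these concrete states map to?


BFS from 0:
Concrete reachable: {0, 1, 2, 3, 4, 5, 6, 7, 8, 9, 10, 11, 13, 14, 15, 17, 18}
Abstract via predicates (s mod 3 == 0), (s>=14):
  (0,0) <- {1, 2, 4, 5, 7, 8, 10, 11, 13}
  (0,1) <- {14, 17}
  (1,0) <- {0, 3, 6, 9}
  (1,1) <- {15, 18}
Distinct abstract states = 4

4


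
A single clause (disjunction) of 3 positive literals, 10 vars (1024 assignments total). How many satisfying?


Step 1: Total=2^10=1024
Step 2: Unsat when all 3 false: 2^7=128
Step 3: Sat=1024-128=896

896


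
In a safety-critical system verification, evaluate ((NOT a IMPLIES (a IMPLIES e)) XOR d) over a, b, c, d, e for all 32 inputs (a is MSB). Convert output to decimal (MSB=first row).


Formula: ((NOT a IMPLIES (a IMPLIES e)) XOR d) over a, b, c, d, e (32 rows)
Evaluate each row (bits = a,b,c,d,e, MSB first):
  row 0 [00000]: ((NOT 0 IMPLIES (0 IMPLIES 0)) XOR 0) -> 1
  row 1 [00001]: ((NOT 0 IMPLIES (0 IMPLIES 1)) XOR 0) -> 1
  row 2 [00010]: ((NOT 0 IMPLIES (0 IMPLIES 0)) XOR 1) -> 0
  row 3 [00011]: ((NOT 0 IMPLIES (0 IMPLIES 1)) XOR 1) -> 0
  row 4 [00100]: ((NOT 0 IMPLIES (0 IMPLIES 0)) XOR 0) -> 1
  row 5 [00101]: ((NOT 0 IMPLIES (0 IMPLIES 1)) XOR 0) -> 1
  row 6 [00110]: ((NOT 0 IMPLIES (0 IMPLIES 0)) XOR 1) -> 0
  row 7 [00111]: ((NOT 0 IMPLIES (0 IMPLIES 1)) XOR 1) -> 0
  row 8 [01000]: ((NOT 0 IMPLIES (0 IMPLIES 0)) XOR 0) -> 1
  row 9 [01001]: ((NOT 0 IMPLIES (0 IMPLIES 1)) XOR 0) -> 1
  row 10 [01010]: ((NOT 0 IMPLIES (0 IMPLIES 0)) XOR 1) -> 0
  row 11 [01011]: ((NOT 0 IMPLIES (0 IMPLIES 1)) XOR 1) -> 0
  row 12 [01100]: ((NOT 0 IMPLIES (0 IMPLIES 0)) XOR 0) -> 1
  row 13 [01101]: ((NOT 0 IMPLIES (0 IMPLIES 1)) XOR 0) -> 1
  row 14 [01110]: ((NOT 0 IMPLIES (0 IMPLIES 0)) XOR 1) -> 0
  row 15 [01111]: ((NOT 0 IMPLIES (0 IMPLIES 1)) XOR 1) -> 0
  row 16 [10000]: ((NOT 1 IMPLIES (1 IMPLIES 0)) XOR 0) -> 1
  row 17 [10001]: ((NOT 1 IMPLIES (1 IMPLIES 1)) XOR 0) -> 1
  row 18 [10010]: ((NOT 1 IMPLIES (1 IMPLIES 0)) XOR 1) -> 0
  row 19 [10011]: ((NOT 1 IMPLIES (1 IMPLIES 1)) XOR 1) -> 0
  row 20 [10100]: ((NOT 1 IMPLIES (1 IMPLIES 0)) XOR 0) -> 1
  row 21 [10101]: ((NOT 1 IMPLIES (1 IMPLIES 1)) XOR 0) -> 1
  row 22 [10110]: ((NOT 1 IMPLIES (1 IMPLIES 0)) XOR 1) -> 0
  row 23 [10111]: ((NOT 1 IMPLIES (1 IMPLIES 1)) XOR 1) -> 0
  row 24 [11000]: ((NOT 1 IMPLIES (1 IMPLIES 0)) XOR 0) -> 1
  row 25 [11001]: ((NOT 1 IMPLIES (1 IMPLIES 1)) XOR 0) -> 1
  row 26 [11010]: ((NOT 1 IMPLIES (1 IMPLIES 0)) XOR 1) -> 0
  row 27 [11011]: ((NOT 1 IMPLIES (1 IMPLIES 1)) XOR 1) -> 0
  row 28 [11100]: ((NOT 1 IMPLIES (1 IMPLIES 0)) XOR 0) -> 1
  row 29 [11101]: ((NOT 1 IMPLIES (1 IMPLIES 1)) XOR 0) -> 1
  row 30 [11110]: ((NOT 1 IMPLIES (1 IMPLIES 0)) XOR 1) -> 0
  row 31 [11111]: ((NOT 1 IMPLIES (1 IMPLIES 1)) XOR 1) -> 0
Full result column, 4 rows per line (a,b,c fixed per line; d,e runs 00..11 left to right):
  rows 0-3 [a,b,c=000]: 1100  = hex C
  rows 4-7 [a,b,c=001]: 1100  = hex C
  rows 8-11 [a,b,c=010]: 1100  = hex C
  rows 12-15 [a,b,c=011]: 1100  = hex C
  rows 16-19 [a,b,c=100]: 1100  = hex C
  rows 20-23 [a,b,c=101]: 1100  = hex C
  rows 24-27 [a,b,c=110]: 1100  = hex C
  rows 28-31 [a,b,c=111]: 1100  = hex C
Output column (row 0 .. row 31) = 11001100110011001100110011001100
Output column grouped in 4s = 1100 1100 1100 1100 1100 1100 1100 1100 = 0xCCCCCCCC
Convert to decimal digit by digit (value = value*16 + digit):
  C -> 12
  12*16 + 12 (C) = 204
  204*16 + 12 (C) = 3276
  3276*16 + 12 (C) = 52428
  52428*16 + 12 (C) = 838860
  838860*16 + 12 (C) = 13421772
  13421772*16 + 12 (C) = 214748364
  214748364*16 + 12 (C) = 3435973836
Decimal = 3435973836

3435973836


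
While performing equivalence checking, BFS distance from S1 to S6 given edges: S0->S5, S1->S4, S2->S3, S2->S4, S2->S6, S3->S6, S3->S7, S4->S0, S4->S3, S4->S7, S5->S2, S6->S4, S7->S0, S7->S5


BFS layer-by-layer from S1:
  dist 0: {S1}
  dist 1: {S4}
  dist 2: {S0, S3, S7}
  dist 3: {S5, S6}
  -> S6 reached at distance 3
Shortest path length = 3

3


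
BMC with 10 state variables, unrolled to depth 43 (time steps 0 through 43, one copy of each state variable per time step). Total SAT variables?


BMC unrolls to depth k, creating one copy of each state var for steps 0..k.
Step count = 43 + 1 = 44 (steps 0 through 43)
Vars per step = 10
Total = 10 * 44 = 440

440


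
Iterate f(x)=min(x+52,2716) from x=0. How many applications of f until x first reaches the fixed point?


Step 1: x=0, cap=2716, increment=52
Step 2: x grows by 52 each step until capped at 2716; fixed point is x=2716
Step 3: iterations = ceil(2716/52) = 53

53


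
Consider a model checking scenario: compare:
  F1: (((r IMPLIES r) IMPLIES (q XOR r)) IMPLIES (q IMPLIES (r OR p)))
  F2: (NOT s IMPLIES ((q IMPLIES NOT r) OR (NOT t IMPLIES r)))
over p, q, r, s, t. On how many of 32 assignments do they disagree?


F1 = (((r IMPLIES r) IMPLIES (q XOR r)) IMPLIES (q IMPLIES (r OR p)))
F2 = (NOT s IMPLIES ((q IMPLIES NOT r) OR (NOT t IMPLIES r)))
Evaluate both on each of 32 rows (bits = p,q,r,s,t):
  row 0 [00000]: F1=1 F2=1 -> 0
  row 1 [00001]: F1=1 F2=1 -> 0
  row 2 [00010]: F1=1 F2=1 -> 0
  row 3 [00011]: F1=1 F2=1 -> 0
  row 4 [00100]: F1=1 F2=1 -> 0
  row 5 [00101]: F1=1 F2=1 -> 0
  row 6 [00110]: F1=1 F2=1 -> 0
  row 7 [00111]: F1=1 F2=1 -> 0
  row 8 [01000]: F1=0 F2=1 (differ) -> 1
  row 9 [01001]: F1=0 F2=1 (differ) -> 1
  row 10 [01010]: F1=0 F2=1 (differ) -> 1
  row 11 [01011]: F1=0 F2=1 (differ) -> 1
  row 12 [01100]: F1=1 F2=1 -> 0
  row 13 [01101]: F1=1 F2=1 -> 0
  row 14 [01110]: F1=1 F2=1 -> 0
  row 15 [01111]: F1=1 F2=1 -> 0
  row 16 [10000]: F1=1 F2=1 -> 0
  row 17 [10001]: F1=1 F2=1 -> 0
  row 18 [10010]: F1=1 F2=1 -> 0
  row 19 [10011]: F1=1 F2=1 -> 0
  row 20 [10100]: F1=1 F2=1 -> 0
  row 21 [10101]: F1=1 F2=1 -> 0
  row 22 [10110]: F1=1 F2=1 -> 0
  row 23 [10111]: F1=1 F2=1 -> 0
  row 24 [11000]: F1=1 F2=1 -> 0
  row 25 [11001]: F1=1 F2=1 -> 0
  row 26 [11010]: F1=1 F2=1 -> 0
  row 27 [11011]: F1=1 F2=1 -> 0
  row 28 [11100]: F1=1 F2=1 -> 0
  row 29 [11101]: F1=1 F2=1 -> 0
  row 30 [11110]: F1=1 F2=1 -> 0
  row 31 [11111]: F1=1 F2=1 -> 0
Full result column, 8 rows per line (p,q fixed per line; r,s,t runs 000..111 left to right):
  rows 0-7 [p,q=00]: 00000000  (ones: 0)
  rows 8-15 [p,q=01]: 11110000  (ones: 4)
  rows 16-23 [p,q=10]: 00000000  (ones: 0)
  rows 24-31 [p,q=11]: 00000000  (ones: 0)
Disagreements = 0+4+0+0 = 4

4


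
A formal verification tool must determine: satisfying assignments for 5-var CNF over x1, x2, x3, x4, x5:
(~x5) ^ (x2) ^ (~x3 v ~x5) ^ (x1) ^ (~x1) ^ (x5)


CNF with 6 clauses over 5 vars (32 assignments).
An assignment satisfies CNF iff every clause has >=1 true literal.
Check each row (bits = x1,x2,x3,x4,x5; clause T/F shown):
  row 0 [00000]: clauses=TFTFTF -> 0
  row 1 [00001]: clauses=FFTFTT -> 0
  row 2 [00010]: clauses=TFTFTF -> 0
  row 3 [00011]: clauses=FFTFTT -> 0
  row 4 [00100]: clauses=TFTFTF -> 0
  row 5 [00101]: clauses=FFFFTT -> 0
  row 6 [00110]: clauses=TFTFTF -> 0
  row 7 [00111]: clauses=FFFFTT -> 0
  row 8 [01000]: clauses=TTTFTF -> 0
  row 9 [01001]: clauses=FTTFTT -> 0
  row 10 [01010]: clauses=TTTFTF -> 0
  row 11 [01011]: clauses=FTTFTT -> 0
  row 12 [01100]: clauses=TTTFTF -> 0
  row 13 [01101]: clauses=FTFFTT -> 0
  row 14 [01110]: clauses=TTTFTF -> 0
  row 15 [01111]: clauses=FTFFTT -> 0
  row 16 [10000]: clauses=TFTTFF -> 0
  row 17 [10001]: clauses=FFTTFT -> 0
  row 18 [10010]: clauses=TFTTFF -> 0
  row 19 [10011]: clauses=FFTTFT -> 0
  row 20 [10100]: clauses=TFTTFF -> 0
  row 21 [10101]: clauses=FFFTFT -> 0
  row 22 [10110]: clauses=TFTTFF -> 0
  row 23 [10111]: clauses=FFFTFT -> 0
  row 24 [11000]: clauses=TTTTFF -> 0
  row 25 [11001]: clauses=FTTTFT -> 0
  row 26 [11010]: clauses=TTTTFF -> 0
  row 27 [11011]: clauses=FTTTFT -> 0
  row 28 [11100]: clauses=TTTTFF -> 0
  row 29 [11101]: clauses=FTFTFT -> 0
  row 30 [11110]: clauses=TTTTFF -> 0
  row 31 [11111]: clauses=FTFTFT -> 0
Full result column, 8 rows per line (x1,x2 fixed per line; x3,x4,x5 runs 000..111 left to right):
  rows 0-7 [x1,x2=00]: 00000000  (ones: 0)
  rows 8-15 [x1,x2=01]: 00000000  (ones: 0)
  rows 16-23 [x1,x2=10]: 00000000  (ones: 0)
  rows 24-31 [x1,x2=11]: 00000000  (ones: 0)
Satisfying assignments = 0+0+0+0 = 0

0


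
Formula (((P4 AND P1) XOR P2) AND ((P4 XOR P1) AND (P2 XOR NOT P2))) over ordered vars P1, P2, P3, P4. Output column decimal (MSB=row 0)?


Formula: (((P4 AND P1) XOR P2) AND ((P4 XOR P1) AND (P2 XOR NOT P2))) over P1, P2, P3, P4 (16 rows)
Evaluate each row (bits = P1,P2,P3,P4, MSB first):
  row 0 [0000]: (((0 AND 0) XOR 0) AND ((0 XOR 0) AND (0 XOR NOT 0))) -> 0
  row 1 [0001]: (((1 AND 0) XOR 0) AND ((1 XOR 0) AND (0 XOR NOT 0))) -> 0
  row 2 [0010]: (((0 AND 0) XOR 0) AND ((0 XOR 0) AND (0 XOR NOT 0))) -> 0
  row 3 [0011]: (((1 AND 0) XOR 0) AND ((1 XOR 0) AND (0 XOR NOT 0))) -> 0
  row 4 [0100]: (((0 AND 0) XOR 1) AND ((0 XOR 0) AND (1 XOR NOT 1))) -> 0
  row 5 [0101]: (((1 AND 0) XOR 1) AND ((1 XOR 0) AND (1 XOR NOT 1))) -> 1
  row 6 [0110]: (((0 AND 0) XOR 1) AND ((0 XOR 0) AND (1 XOR NOT 1))) -> 0
  row 7 [0111]: (((1 AND 0) XOR 1) AND ((1 XOR 0) AND (1 XOR NOT 1))) -> 1
  row 8 [1000]: (((0 AND 1) XOR 0) AND ((0 XOR 1) AND (0 XOR NOT 0))) -> 0
  row 9 [1001]: (((1 AND 1) XOR 0) AND ((1 XOR 1) AND (0 XOR NOT 0))) -> 0
  row 10 [1010]: (((0 AND 1) XOR 0) AND ((0 XOR 1) AND (0 XOR NOT 0))) -> 0
  row 11 [1011]: (((1 AND 1) XOR 0) AND ((1 XOR 1) AND (0 XOR NOT 0))) -> 0
  row 12 [1100]: (((0 AND 1) XOR 1) AND ((0 XOR 1) AND (1 XOR NOT 1))) -> 1
  row 13 [1101]: (((1 AND 1) XOR 1) AND ((1 XOR 1) AND (1 XOR NOT 1))) -> 0
  row 14 [1110]: (((0 AND 1) XOR 1) AND ((0 XOR 1) AND (1 XOR NOT 1))) -> 1
  row 15 [1111]: (((1 AND 1) XOR 1) AND ((1 XOR 1) AND (1 XOR NOT 1))) -> 0
Full result column, 4 rows per line (P1,P2 fixed per line; P3,P4 runs 00..11 left to right):
  rows 0-3 [P1,P2=00]: 0000  = hex 0
  rows 4-7 [P1,P2=01]: 0101  = hex 5
  rows 8-11 [P1,P2=10]: 0000  = hex 0
  rows 12-15 [P1,P2=11]: 1010  = hex A
Output column (row 0 .. row 15) = 0000010100001010
Output column grouped in 4s = 0000 0101 0000 1010 = 0x050A
Convert to decimal digit by digit (value = value*16 + digit):
  0 -> 0
  0*16 + 5 = 5
  5*16 + 0 = 80
  80*16 + 10 (A) = 1290
Decimal = 1290

1290


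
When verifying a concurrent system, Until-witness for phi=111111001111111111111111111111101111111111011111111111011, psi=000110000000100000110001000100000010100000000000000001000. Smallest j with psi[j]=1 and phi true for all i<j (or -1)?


(phi U psi) at 0: need smallest j with psi[j]=1 and phi[i]=1 for all i in [0,j).
Scan from step 0:
  step 0: phi=1, psi=0 -> continue
  step 1: phi=1, psi=0 -> continue
  step 2: phi=1, psi=0 -> continue
  step 3: psi=1 and phi held for [0,3) -> witness found
Witness step = 3

3


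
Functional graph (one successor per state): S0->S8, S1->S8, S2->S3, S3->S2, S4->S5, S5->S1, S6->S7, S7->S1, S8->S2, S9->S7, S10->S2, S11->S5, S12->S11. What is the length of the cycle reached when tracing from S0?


Trace from S0 until a state repeats:
  S0 -> S8 -> S2 -> S3 -> S2
S2 first seen at step 2, revisited at step 4.
Cycle length = 4 - 2 = 2

2


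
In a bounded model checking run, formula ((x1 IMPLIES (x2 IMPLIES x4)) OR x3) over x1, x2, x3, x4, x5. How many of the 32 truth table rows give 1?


Formula: ((x1 IMPLIES (x2 IMPLIES x4)) OR x3) over 5 vars (32 rows)
Evaluate each row (x1, x2, x3, x4, x5 as bits, MSB first):
  row 0 [00000]: ((0 IMPLIES (0 IMPLIES 0)) OR 0) -> 1
  row 1 [00001]: ((0 IMPLIES (0 IMPLIES 0)) OR 0) -> 1
  row 2 [00010]: ((0 IMPLIES (0 IMPLIES 1)) OR 0) -> 1
  row 3 [00011]: ((0 IMPLIES (0 IMPLIES 1)) OR 0) -> 1
  row 4 [00100]: ((0 IMPLIES (0 IMPLIES 0)) OR 1) -> 1
  row 5 [00101]: ((0 IMPLIES (0 IMPLIES 0)) OR 1) -> 1
  row 6 [00110]: ((0 IMPLIES (0 IMPLIES 1)) OR 1) -> 1
  row 7 [00111]: ((0 IMPLIES (0 IMPLIES 1)) OR 1) -> 1
  row 8 [01000]: ((0 IMPLIES (1 IMPLIES 0)) OR 0) -> 1
  row 9 [01001]: ((0 IMPLIES (1 IMPLIES 0)) OR 0) -> 1
  row 10 [01010]: ((0 IMPLIES (1 IMPLIES 1)) OR 0) -> 1
  row 11 [01011]: ((0 IMPLIES (1 IMPLIES 1)) OR 0) -> 1
  row 12 [01100]: ((0 IMPLIES (1 IMPLIES 0)) OR 1) -> 1
  row 13 [01101]: ((0 IMPLIES (1 IMPLIES 0)) OR 1) -> 1
  row 14 [01110]: ((0 IMPLIES (1 IMPLIES 1)) OR 1) -> 1
  row 15 [01111]: ((0 IMPLIES (1 IMPLIES 1)) OR 1) -> 1
  row 16 [10000]: ((1 IMPLIES (0 IMPLIES 0)) OR 0) -> 1
  row 17 [10001]: ((1 IMPLIES (0 IMPLIES 0)) OR 0) -> 1
  row 18 [10010]: ((1 IMPLIES (0 IMPLIES 1)) OR 0) -> 1
  row 19 [10011]: ((1 IMPLIES (0 IMPLIES 1)) OR 0) -> 1
  row 20 [10100]: ((1 IMPLIES (0 IMPLIES 0)) OR 1) -> 1
  row 21 [10101]: ((1 IMPLIES (0 IMPLIES 0)) OR 1) -> 1
  row 22 [10110]: ((1 IMPLIES (0 IMPLIES 1)) OR 1) -> 1
  row 23 [10111]: ((1 IMPLIES (0 IMPLIES 1)) OR 1) -> 1
  row 24 [11000]: ((1 IMPLIES (1 IMPLIES 0)) OR 0) -> 0
  row 25 [11001]: ((1 IMPLIES (1 IMPLIES 0)) OR 0) -> 0
  row 26 [11010]: ((1 IMPLIES (1 IMPLIES 1)) OR 0) -> 1
  row 27 [11011]: ((1 IMPLIES (1 IMPLIES 1)) OR 0) -> 1
  row 28 [11100]: ((1 IMPLIES (1 IMPLIES 0)) OR 1) -> 1
  row 29 [11101]: ((1 IMPLIES (1 IMPLIES 0)) OR 1) -> 1
  row 30 [11110]: ((1 IMPLIES (1 IMPLIES 1)) OR 1) -> 1
  row 31 [11111]: ((1 IMPLIES (1 IMPLIES 1)) OR 1) -> 1
Full result column, 8 rows per line (x1,x2 fixed per line; x3,x4,x5 runs 000..111 left to right):
  rows 0-7 [x1,x2=00]: 11111111  (ones: 8)
  rows 8-15 [x1,x2=01]: 11111111  (ones: 8)
  rows 16-23 [x1,x2=10]: 11111111  (ones: 8)
  rows 24-31 [x1,x2=11]: 00111111  (ones: 6)
Count of 1-rows = 8+8+8+6 = 30

30


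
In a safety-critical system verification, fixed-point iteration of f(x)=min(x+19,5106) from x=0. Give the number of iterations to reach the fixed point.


Step 1: x=0, cap=5106, increment=19
Step 2: x grows by 19 each step until capped at 5106; fixed point is x=5106
Step 3: iterations = ceil(5106/19) = 269

269


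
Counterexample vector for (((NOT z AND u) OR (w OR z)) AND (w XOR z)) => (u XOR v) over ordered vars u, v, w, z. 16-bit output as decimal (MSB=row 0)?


F1 = (((NOT z AND u) OR (w OR z)) AND (w XOR z))
F2 = (u XOR v)
Counterexample to F1=>F2 is where F1=1 and F2=0.
Evaluate each row (bits = u,v,w,z, MSB first):
  row 0 [0000]: F1=0 F2=0 -> F1&~F2 -> 0
  row 1 [0001]: F1=1 F2=0 -> F1&~F2 -> 1
  row 2 [0010]: F1=1 F2=0 -> F1&~F2 -> 1
  row 3 [0011]: F1=0 F2=0 -> F1&~F2 -> 0
  row 4 [0100]: F1=0 F2=1 -> F1&~F2 -> 0
  row 5 [0101]: F1=1 F2=1 -> F1&~F2 -> 0
  row 6 [0110]: F1=1 F2=1 -> F1&~F2 -> 0
  row 7 [0111]: F1=0 F2=1 -> F1&~F2 -> 0
  row 8 [1000]: F1=0 F2=1 -> F1&~F2 -> 0
  row 9 [1001]: F1=1 F2=1 -> F1&~F2 -> 0
  row 10 [1010]: F1=1 F2=1 -> F1&~F2 -> 0
  row 11 [1011]: F1=0 F2=1 -> F1&~F2 -> 0
  row 12 [1100]: F1=0 F2=0 -> F1&~F2 -> 0
  row 13 [1101]: F1=1 F2=0 -> F1&~F2 -> 1
  row 14 [1110]: F1=1 F2=0 -> F1&~F2 -> 1
  row 15 [1111]: F1=0 F2=0 -> F1&~F2 -> 0
Full result column, 4 rows per line (u,v fixed per line; w,z runs 00..11 left to right):
  rows 0-3 [u,v=00]: 0110  = hex 6
  rows 4-7 [u,v=01]: 0000  = hex 0
  rows 8-11 [u,v=10]: 0000  = hex 0
  rows 12-15 [u,v=11]: 0110  = hex 6
Counterexample vector (row 0 .. row 15) = 0110000000000110
Output column grouped in 4s = 0110 0000 0000 0110 = 0x6006
Convert to decimal digit by digit (value = value*16 + digit):
  6 -> 6
  6*16 + 0 = 96
  96*16 + 0 = 1536
  1536*16 + 6 = 24582
Decimal = 24582

24582


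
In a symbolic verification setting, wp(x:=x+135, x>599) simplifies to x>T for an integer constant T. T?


Formula: wp(x:=E, P) = P[E/x] (substitute E for x in postcondition)
Step 1: Postcondition: x>599
Step 2: Substitute x+135 for x: x+135>599
Step 3: Solve for x: x > 599-135 = 464

464


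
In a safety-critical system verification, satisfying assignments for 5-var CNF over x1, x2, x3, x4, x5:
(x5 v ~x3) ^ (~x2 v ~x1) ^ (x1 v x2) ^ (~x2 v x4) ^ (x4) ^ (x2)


CNF with 6 clauses over 5 vars (32 assignments).
An assignment satisfies CNF iff every clause has >=1 true literal.
Check each row (bits = x1,x2,x3,x4,x5; clause T/F shown):
  row 0 [00000]: clauses=TTFTFF -> 0
  row 1 [00001]: clauses=TTFTFF -> 0
  row 2 [00010]: clauses=TTFTTF -> 0
  row 3 [00011]: clauses=TTFTTF -> 0
  row 4 [00100]: clauses=FTFTFF -> 0
  row 5 [00101]: clauses=TTFTFF -> 0
  row 6 [00110]: clauses=FTFTTF -> 0
  row 7 [00111]: clauses=TTFTTF -> 0
  row 8 [01000]: clauses=TTTFFT -> 0
  row 9 [01001]: clauses=TTTFFT -> 0
  row 10 [01010]: clauses=TTTTTT -> 1
  row 11 [01011]: clauses=TTTTTT -> 1
  row 12 [01100]: clauses=FTTFFT -> 0
  row 13 [01101]: clauses=TTTFFT -> 0
  row 14 [01110]: clauses=FTTTTT -> 0
  row 15 [01111]: clauses=TTTTTT -> 1
  row 16 [10000]: clauses=TTTTFF -> 0
  row 17 [10001]: clauses=TTTTFF -> 0
  row 18 [10010]: clauses=TTTTTF -> 0
  row 19 [10011]: clauses=TTTTTF -> 0
  row 20 [10100]: clauses=FTTTFF -> 0
  row 21 [10101]: clauses=TTTTFF -> 0
  row 22 [10110]: clauses=FTTTTF -> 0
  row 23 [10111]: clauses=TTTTTF -> 0
  row 24 [11000]: clauses=TFTFFT -> 0
  row 25 [11001]: clauses=TFTFFT -> 0
  row 26 [11010]: clauses=TFTTTT -> 0
  row 27 [11011]: clauses=TFTTTT -> 0
  row 28 [11100]: clauses=FFTFFT -> 0
  row 29 [11101]: clauses=TFTFFT -> 0
  row 30 [11110]: clauses=FFTTTT -> 0
  row 31 [11111]: clauses=TFTTTT -> 0
Full result column, 8 rows per line (x1,x2 fixed per line; x3,x4,x5 runs 000..111 left to right):
  rows 0-7 [x1,x2=00]: 00000000  (ones: 0)
  rows 8-15 [x1,x2=01]: 00110001  (ones: 3)
  rows 16-23 [x1,x2=10]: 00000000  (ones: 0)
  rows 24-31 [x1,x2=11]: 00000000  (ones: 0)
Satisfying assignments = 0+3+0+0 = 3

3


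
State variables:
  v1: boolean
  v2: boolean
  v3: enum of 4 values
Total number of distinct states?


State space = product of domain sizes of all variables.
Domain sizes:
  v1 (boolean): 2
  v2 (boolean): 2
  v3 (enum of 4 values): 4
Product = 2 * 2 * 4 = 16

16


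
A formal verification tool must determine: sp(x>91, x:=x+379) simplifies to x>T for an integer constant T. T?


Formula: sp(P, x:=E) = exists old_x. (x = E[old_x/x]) AND P[old_x/x] (old_x is the value of x before the assignment; eliminate old_x by solving x = E[old_x/x] for old_x)
Step 1: Precondition P: x>91, i.e. old_x > 91
Step 2: Assignment gives x = old_x + 379, so old_x = x - 379
Step 3: Substitute into P: x - 379 > 91
Step 4: Simplify: x > 91+379 = 470

470


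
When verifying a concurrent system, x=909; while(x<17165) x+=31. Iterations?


Step 1: x goes from 909 toward 17165 by 31; the body runs while x<17165, so iterations = ceil((bound-start)/step)
Step 2: Distance=16256
Step 3: ceil(16256/31)=525

525
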